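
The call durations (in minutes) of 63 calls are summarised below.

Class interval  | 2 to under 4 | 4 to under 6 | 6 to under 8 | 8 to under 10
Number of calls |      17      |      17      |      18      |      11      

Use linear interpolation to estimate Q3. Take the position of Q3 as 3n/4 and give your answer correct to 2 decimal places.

Cumulative frequencies: 17, 34, 52, 63
n = 63; position = 3n/4 = 47.25.
This falls in the class 6 to under 8: L = 6, F = 34, f = 18, h = 2.
Upper quartile ≈ 6 + ((47.25 − 34) / 18) × 2 = 7.4722

7.47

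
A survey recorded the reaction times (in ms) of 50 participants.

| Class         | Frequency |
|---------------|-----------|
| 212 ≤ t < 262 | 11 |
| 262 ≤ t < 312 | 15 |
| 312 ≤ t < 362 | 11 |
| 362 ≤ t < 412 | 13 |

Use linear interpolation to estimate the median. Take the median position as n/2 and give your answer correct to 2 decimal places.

Cumulative frequencies: 11, 26, 37, 50
n = 50; position = n/2 = 25.
This falls in the class 262 ≤ t < 312: L = 262, F = 11, f = 15, h = 50.
Median ≈ 262 + ((25 − 11) / 15) × 50 = 308.6667

308.67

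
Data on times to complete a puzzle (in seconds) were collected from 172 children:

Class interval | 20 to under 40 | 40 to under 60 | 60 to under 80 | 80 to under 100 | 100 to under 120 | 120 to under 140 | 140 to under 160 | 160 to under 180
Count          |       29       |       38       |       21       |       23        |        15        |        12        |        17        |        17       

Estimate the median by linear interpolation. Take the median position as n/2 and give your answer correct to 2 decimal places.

78.10

Cumulative frequencies: 29, 67, 88, 111, 126, 138, 155, 172
n = 172; position = n/2 = 86.
This falls in the class 60 to under 80: L = 60, F = 67, f = 21, h = 20.
Median ≈ 60 + ((86 − 67) / 21) × 20 = 78.0952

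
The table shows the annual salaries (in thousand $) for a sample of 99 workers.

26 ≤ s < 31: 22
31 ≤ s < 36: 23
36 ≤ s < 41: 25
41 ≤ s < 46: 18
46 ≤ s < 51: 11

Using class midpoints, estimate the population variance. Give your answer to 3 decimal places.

41.827

Midpoints: 28.5, 33.5, 38.5, 43.5, 48.5
n = 99, Σfm = 3676.5, mean = 37.1364
Σfm² = 140672.75
Σf(m − x̄)² = Σfm² − (Σfm)²/n = 140672.75 − 3676.5²/99 = 4140.9091
Population variance = 4140.9091 / 99 = 41.8274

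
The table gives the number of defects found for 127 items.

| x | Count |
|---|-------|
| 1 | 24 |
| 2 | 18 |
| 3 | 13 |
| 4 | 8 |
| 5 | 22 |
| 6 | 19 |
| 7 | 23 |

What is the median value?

5

Cumulative frequencies: 24, 42, 55, 63, 85, 104, 127
n = 127, so the median is the value in position (n+1)/2 = 64.
Position 64 falls at value 5.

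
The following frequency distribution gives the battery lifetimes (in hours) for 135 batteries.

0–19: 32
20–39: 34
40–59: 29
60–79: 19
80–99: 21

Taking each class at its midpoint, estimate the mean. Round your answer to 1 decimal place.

44.0

Midpoints: 9.5, 29.5, 49.5, 69.5, 89.5
Σfm = 32×9.5 + 34×29.5 + 29×49.5 + 19×69.5 + 21×89.5 = 5942.5
n = Σf = 135
Mean = 5942.5 / 135 = 44.0185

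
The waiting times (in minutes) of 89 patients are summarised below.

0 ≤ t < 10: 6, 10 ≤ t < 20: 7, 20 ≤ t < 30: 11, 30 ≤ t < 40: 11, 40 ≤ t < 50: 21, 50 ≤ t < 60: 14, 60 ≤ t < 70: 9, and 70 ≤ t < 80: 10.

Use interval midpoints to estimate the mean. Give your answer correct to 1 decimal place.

43.2

Midpoints: 5, 15, 25, 35, 45, 55, 65, 75
Σfm = 6×5 + 7×15 + 11×25 + 11×35 + 21×45 + 14×55 + 9×65 + 10×75 = 3845
n = Σf = 89
Mean = 3845 / 89 = 43.2022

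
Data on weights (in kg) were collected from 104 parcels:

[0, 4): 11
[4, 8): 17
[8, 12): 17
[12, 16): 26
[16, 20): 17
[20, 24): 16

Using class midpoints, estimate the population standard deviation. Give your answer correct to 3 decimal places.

Midpoints: 2, 6, 10, 14, 18, 22
n = 104, Σfm = 1316, mean = 12.6538
Σfm² = 20704
Σf(m − x̄)² = Σfm² − (Σfm)²/n = 20704 − 1316²/104 = 4051.5385
Population variance = 4051.5385 / 104 = 38.9571
Standard deviation = √38.9571 = 6.2416

6.242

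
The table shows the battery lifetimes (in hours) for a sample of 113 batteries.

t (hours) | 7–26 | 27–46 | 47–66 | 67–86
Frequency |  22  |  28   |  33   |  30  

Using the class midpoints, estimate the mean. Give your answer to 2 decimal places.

Midpoints: 16.5, 36.5, 56.5, 76.5
Σfm = 22×16.5 + 28×36.5 + 33×56.5 + 30×76.5 = 5544.5
n = Σf = 113
Mean = 5544.5 / 113 = 49.0664

49.07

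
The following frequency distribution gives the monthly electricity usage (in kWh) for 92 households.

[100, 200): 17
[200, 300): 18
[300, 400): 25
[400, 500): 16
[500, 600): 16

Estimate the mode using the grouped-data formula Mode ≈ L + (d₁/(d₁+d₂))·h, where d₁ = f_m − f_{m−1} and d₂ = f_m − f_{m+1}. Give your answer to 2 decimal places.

Modal class: [300, 400) (highest frequency 25).
d₁ = 25 − 18 = 7, d₂ = 25 − 16 = 9
Mode ≈ 300 + (7/(7+9)) × 100 = 300 + 43.7500 = 343.7500

343.75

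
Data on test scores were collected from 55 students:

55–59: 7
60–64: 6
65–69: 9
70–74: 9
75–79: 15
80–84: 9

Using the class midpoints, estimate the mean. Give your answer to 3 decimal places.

71.182

Midpoints: 57, 62, 67, 72, 77, 82
Σfm = 7×57 + 6×62 + 9×67 + 9×72 + 15×77 + 9×82 = 3915
n = Σf = 55
Mean = 3915 / 55 = 71.1818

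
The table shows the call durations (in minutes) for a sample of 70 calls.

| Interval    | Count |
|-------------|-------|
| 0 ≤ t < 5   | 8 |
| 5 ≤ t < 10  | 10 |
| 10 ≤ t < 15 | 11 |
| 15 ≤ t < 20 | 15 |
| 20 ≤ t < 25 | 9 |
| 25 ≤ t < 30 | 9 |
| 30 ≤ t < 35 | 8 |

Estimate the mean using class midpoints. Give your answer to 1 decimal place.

Midpoints: 2.5, 7.5, 12.5, 17.5, 22.5, 27.5, 32.5
Σfm = 8×2.5 + 10×7.5 + 11×12.5 + 15×17.5 + 9×22.5 + 9×27.5 + 8×32.5 = 1205
n = Σf = 70
Mean = 1205 / 70 = 17.2143

17.2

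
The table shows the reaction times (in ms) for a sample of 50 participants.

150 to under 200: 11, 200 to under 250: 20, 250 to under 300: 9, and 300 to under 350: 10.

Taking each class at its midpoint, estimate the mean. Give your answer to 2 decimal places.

243.00

Midpoints: 175, 225, 275, 325
Σfm = 11×175 + 20×225 + 9×275 + 10×325 = 12150
n = Σf = 50
Mean = 12150 / 50 = 243.0000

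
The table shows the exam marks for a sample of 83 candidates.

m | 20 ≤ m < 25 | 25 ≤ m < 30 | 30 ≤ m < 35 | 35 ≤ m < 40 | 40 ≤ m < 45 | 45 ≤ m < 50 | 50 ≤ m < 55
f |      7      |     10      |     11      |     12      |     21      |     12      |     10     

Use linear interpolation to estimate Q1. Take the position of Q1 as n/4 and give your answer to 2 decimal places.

Cumulative frequencies: 7, 17, 28, 40, 61, 73, 83
n = 83; position = n/4 = 20.75.
This falls in the class 30 ≤ m < 35: L = 30, F = 17, f = 11, h = 5.
Lower quartile ≈ 30 + ((20.75 − 17) / 11) × 5 = 31.7045

31.70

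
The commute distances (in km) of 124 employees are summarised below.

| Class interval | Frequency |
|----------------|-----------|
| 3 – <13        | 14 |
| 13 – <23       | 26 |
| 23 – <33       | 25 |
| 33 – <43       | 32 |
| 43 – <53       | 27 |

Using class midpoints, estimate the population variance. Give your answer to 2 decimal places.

172.37

Midpoints: 8, 18, 28, 38, 48
n = 124, Σfm = 3792, mean = 30.5806
Σfm² = 137336
Σf(m − x̄)² = Σfm² − (Σfm)²/n = 137336 − 3792²/124 = 21374.1935
Population variance = 21374.1935 / 124 = 172.3725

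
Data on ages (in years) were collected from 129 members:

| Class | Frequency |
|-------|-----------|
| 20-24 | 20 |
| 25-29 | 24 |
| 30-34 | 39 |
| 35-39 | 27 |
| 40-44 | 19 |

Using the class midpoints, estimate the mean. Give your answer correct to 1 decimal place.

32.0

Midpoints: 22, 27, 32, 37, 42
Σfm = 20×22 + 24×27 + 39×32 + 27×37 + 19×42 = 4133
n = Σf = 129
Mean = 4133 / 129 = 32.0388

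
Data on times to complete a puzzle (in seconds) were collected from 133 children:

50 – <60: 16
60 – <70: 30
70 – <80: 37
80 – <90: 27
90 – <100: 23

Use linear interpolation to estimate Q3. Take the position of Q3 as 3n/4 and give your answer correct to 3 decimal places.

Cumulative frequencies: 16, 46, 83, 110, 133
n = 133; position = 3n/4 = 99.75.
This falls in the class 80 – <90: L = 80, F = 83, f = 27, h = 10.
Upper quartile ≈ 80 + ((99.75 − 83) / 27) × 10 = 86.2037

86.204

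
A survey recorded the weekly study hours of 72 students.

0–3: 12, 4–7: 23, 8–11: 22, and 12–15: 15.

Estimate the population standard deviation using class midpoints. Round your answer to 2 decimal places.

Midpoints: 1.5, 5.5, 9.5, 13.5
n = 72, Σfm = 556, mean = 7.7222
Σfm² = 5442
Σf(m − x̄)² = Σfm² − (Σfm)²/n = 5442 − 556²/72 = 1148.4444
Population variance = 1148.4444 / 72 = 15.9506
Standard deviation = √15.9506 = 3.9938

3.99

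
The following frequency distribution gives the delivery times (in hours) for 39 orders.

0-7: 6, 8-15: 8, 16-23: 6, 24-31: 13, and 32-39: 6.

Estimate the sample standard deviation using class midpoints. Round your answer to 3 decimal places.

10.730

Midpoints: 3.5, 11.5, 19.5, 27.5, 35.5
n = 39, Σfm = 800.5, mean = 20.5256
Σfm² = 20805.75
Σf(m − x̄)² = Σfm² − (Σfm)²/n = 20805.75 − 800.5²/39 = 4374.9744
Sample variance = 4374.9744 / 38 = 115.1309
Standard deviation = √115.1309 = 10.7299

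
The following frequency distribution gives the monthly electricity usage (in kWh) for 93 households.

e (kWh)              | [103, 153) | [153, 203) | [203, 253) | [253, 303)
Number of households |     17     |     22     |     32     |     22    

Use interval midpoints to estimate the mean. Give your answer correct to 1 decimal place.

209.7

Midpoints: 128, 178, 228, 278
Σfm = 17×128 + 22×178 + 32×228 + 22×278 = 19504
n = Σf = 93
Mean = 19504 / 93 = 209.7204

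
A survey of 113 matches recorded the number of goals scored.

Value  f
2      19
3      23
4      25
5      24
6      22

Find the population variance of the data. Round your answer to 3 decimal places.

1.863

Values: 2, 3, 4, 5, 6
n = 113, Σfx = 459, mean = 4.0619
Σfx² = 2075
Σf(x − x̄)² = Σfx² − (Σfx)²/n = 2075 − 459²/113 = 210.5664
Population variance = 210.5664 / 113 = 1.8634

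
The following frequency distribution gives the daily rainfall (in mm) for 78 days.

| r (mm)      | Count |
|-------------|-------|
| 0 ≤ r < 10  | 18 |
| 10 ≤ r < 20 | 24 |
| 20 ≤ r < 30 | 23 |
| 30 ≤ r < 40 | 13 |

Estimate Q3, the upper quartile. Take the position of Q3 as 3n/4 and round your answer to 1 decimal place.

27.2

Cumulative frequencies: 18, 42, 65, 78
n = 78; position = 3n/4 = 58.5.
This falls in the class 20 ≤ r < 30: L = 20, F = 42, f = 23, h = 10.
Upper quartile ≈ 20 + ((58.5 − 42) / 23) × 10 = 27.1739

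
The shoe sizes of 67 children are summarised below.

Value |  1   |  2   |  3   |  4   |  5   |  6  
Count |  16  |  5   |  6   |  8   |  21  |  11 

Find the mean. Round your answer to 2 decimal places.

Values: 1, 2, 3, 4, 5, 6
Σfx = 16×1 + 5×2 + 6×3 + 8×4 + 21×5 + 11×6 = 247
n = Σf = 67
Mean = 247 / 67 = 3.6866

3.69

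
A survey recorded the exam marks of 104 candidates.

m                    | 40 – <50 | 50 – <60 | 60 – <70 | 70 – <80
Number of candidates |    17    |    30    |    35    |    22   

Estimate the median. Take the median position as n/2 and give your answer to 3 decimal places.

Cumulative frequencies: 17, 47, 82, 104
n = 104; position = n/2 = 52.
This falls in the class 60 – <70: L = 60, F = 47, f = 35, h = 10.
Median ≈ 60 + ((52 − 47) / 35) × 10 = 61.4286

61.429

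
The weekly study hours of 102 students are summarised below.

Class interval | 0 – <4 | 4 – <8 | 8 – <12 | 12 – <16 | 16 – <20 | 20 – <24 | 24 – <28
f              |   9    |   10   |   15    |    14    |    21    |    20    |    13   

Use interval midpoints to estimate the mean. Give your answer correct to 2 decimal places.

15.49

Midpoints: 2, 6, 10, 14, 18, 22, 26
Σfm = 9×2 + 10×6 + 15×10 + 14×14 + 21×18 + 20×22 + 13×26 = 1580
n = Σf = 102
Mean = 1580 / 102 = 15.4902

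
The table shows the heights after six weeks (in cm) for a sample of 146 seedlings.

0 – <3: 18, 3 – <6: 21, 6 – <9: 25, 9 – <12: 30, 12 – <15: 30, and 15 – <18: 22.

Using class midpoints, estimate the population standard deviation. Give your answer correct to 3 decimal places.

4.801

Midpoints: 1.5, 4.5, 7.5, 10.5, 13.5, 16.5
n = 146, Σfm = 1392, mean = 9.5342
Σfm² = 16636.5
Σf(m − x̄)² = Σfm² − (Σfm)²/n = 16636.5 − 1392²/146 = 3364.8288
Population variance = 3364.8288 / 146 = 23.0468
Standard deviation = √23.0468 = 4.8007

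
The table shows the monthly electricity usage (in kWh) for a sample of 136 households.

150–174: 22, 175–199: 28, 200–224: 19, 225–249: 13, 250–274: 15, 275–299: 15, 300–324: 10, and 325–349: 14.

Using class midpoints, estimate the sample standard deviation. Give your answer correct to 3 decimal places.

57.625

Midpoints: 162, 187, 212, 237, 262, 287, 312, 337
n = 136, Σfm = 31982, mean = 235.1618
Σfm² = 7969234
Σf(m − x̄)² = Σfm² − (Σfm)²/n = 7969234 − 31982²/136 = 448290.4412
Sample variance = 448290.4412 / 135 = 3320.6699
Standard deviation = √3320.6699 = 57.6253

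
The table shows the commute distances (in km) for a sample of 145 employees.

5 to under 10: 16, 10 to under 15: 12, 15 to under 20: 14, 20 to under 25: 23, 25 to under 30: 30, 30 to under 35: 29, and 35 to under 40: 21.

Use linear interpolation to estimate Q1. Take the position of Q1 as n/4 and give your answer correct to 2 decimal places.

Cumulative frequencies: 16, 28, 42, 65, 95, 124, 145
n = 145; position = n/4 = 36.25.
This falls in the class 15 to under 20: L = 15, F = 28, f = 14, h = 5.
Lower quartile ≈ 15 + ((36.25 − 28) / 14) × 5 = 17.9464

17.95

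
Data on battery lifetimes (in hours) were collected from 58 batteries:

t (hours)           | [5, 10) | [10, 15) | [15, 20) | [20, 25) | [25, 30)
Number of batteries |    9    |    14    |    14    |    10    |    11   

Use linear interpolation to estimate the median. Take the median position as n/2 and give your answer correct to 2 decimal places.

17.14

Cumulative frequencies: 9, 23, 37, 47, 58
n = 58; position = n/2 = 29.
This falls in the class [15, 20): L = 15, F = 23, f = 14, h = 5.
Median ≈ 15 + ((29 − 23) / 14) × 5 = 17.1429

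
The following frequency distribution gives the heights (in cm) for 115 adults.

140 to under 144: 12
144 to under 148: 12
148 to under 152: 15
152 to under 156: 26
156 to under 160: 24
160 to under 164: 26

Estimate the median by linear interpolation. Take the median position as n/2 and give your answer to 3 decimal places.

Cumulative frequencies: 12, 24, 39, 65, 89, 115
n = 115; position = n/2 = 57.5.
This falls in the class 152 to under 156: L = 152, F = 39, f = 26, h = 4.
Median ≈ 152 + ((57.5 − 39) / 26) × 4 = 154.8462

154.846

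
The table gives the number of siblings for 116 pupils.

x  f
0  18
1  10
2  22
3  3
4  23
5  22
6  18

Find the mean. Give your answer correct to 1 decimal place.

Values: 0, 1, 2, 3, 4, 5, 6
Σfx = 18×0 + 10×1 + 22×2 + 3×3 + 23×4 + 22×5 + 18×6 = 373
n = Σf = 116
Mean = 373 / 116 = 3.2155

3.2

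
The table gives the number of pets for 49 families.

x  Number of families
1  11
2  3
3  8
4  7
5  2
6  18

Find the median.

Cumulative frequencies: 11, 14, 22, 29, 31, 49
n = 49, so the median is the value in position (n+1)/2 = 25.
Position 25 falls at value 4.

4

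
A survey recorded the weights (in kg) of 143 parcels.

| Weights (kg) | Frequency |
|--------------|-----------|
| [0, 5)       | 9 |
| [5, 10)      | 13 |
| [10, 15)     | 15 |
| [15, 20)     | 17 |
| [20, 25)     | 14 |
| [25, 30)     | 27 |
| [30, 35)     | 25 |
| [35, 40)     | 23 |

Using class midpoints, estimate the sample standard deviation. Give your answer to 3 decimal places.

Midpoints: 2.5, 7.5, 12.5, 17.5, 22.5, 27.5, 32.5, 37.5
n = 143, Σfm = 3337.5, mean = 23.3392
Σfm² = 94593.75
Σf(m − x̄)² = Σfm² − (Σfm)²/n = 94593.75 − 3337.5²/143 = 16699.3007
Sample variance = 16699.3007 / 142 = 117.6007
Standard deviation = √117.6007 = 10.8444

10.844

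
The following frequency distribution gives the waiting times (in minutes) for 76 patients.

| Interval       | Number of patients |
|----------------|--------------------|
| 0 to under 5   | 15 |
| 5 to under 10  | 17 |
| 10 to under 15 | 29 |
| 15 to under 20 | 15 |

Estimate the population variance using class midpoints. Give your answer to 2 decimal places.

Midpoints: 2.5, 7.5, 12.5, 17.5
n = 76, Σfm = 790, mean = 10.3947
Σfm² = 10175
Σf(m − x̄)² = Σfm² − (Σfm)²/n = 10175 − 790²/76 = 1963.1579
Population variance = 1963.1579 / 76 = 25.8310

25.83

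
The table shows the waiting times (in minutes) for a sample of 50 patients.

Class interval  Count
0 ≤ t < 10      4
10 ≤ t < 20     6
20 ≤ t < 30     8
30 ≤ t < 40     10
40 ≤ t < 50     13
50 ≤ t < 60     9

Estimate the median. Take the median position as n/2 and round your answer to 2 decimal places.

37.00

Cumulative frequencies: 4, 10, 18, 28, 41, 50
n = 50; position = n/2 = 25.
This falls in the class 30 ≤ t < 40: L = 30, F = 18, f = 10, h = 10.
Median ≈ 30 + ((25 − 18) / 10) × 10 = 37.0000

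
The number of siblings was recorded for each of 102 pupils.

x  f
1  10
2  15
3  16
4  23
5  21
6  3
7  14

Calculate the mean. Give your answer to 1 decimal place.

Values: 1, 2, 3, 4, 5, 6, 7
Σfx = 10×1 + 15×2 + 16×3 + 23×4 + 21×5 + 3×6 + 14×7 = 401
n = Σf = 102
Mean = 401 / 102 = 3.9314

3.9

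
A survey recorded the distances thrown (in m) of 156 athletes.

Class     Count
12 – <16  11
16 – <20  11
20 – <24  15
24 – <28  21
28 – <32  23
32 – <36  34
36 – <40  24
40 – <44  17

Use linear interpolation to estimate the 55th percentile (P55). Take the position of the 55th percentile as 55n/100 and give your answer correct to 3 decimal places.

Cumulative frequencies: 11, 22, 37, 58, 81, 115, 139, 156
n = 156; position = 55n/100 = 85.8.
This falls in the class 32 – <36: L = 32, F = 81, f = 34, h = 4.
55th percentile ≈ 32 + ((85.8 − 81) / 34) × 4 = 32.5647

32.565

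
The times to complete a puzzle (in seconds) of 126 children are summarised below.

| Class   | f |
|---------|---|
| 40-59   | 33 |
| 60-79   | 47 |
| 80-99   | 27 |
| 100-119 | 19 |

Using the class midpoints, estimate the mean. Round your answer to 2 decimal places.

Midpoints: 49.5, 69.5, 89.5, 109.5
Σfm = 33×49.5 + 47×69.5 + 27×89.5 + 19×109.5 = 9397
n = Σf = 126
Mean = 9397 / 126 = 74.5794

74.58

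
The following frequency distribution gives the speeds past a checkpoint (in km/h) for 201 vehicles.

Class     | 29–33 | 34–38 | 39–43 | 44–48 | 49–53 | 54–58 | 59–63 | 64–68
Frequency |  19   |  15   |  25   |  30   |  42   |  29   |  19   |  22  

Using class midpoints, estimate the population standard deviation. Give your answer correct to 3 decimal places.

10.276

Midpoints: 31, 36, 41, 46, 51, 56, 61, 66
n = 201, Σfm = 9911, mean = 49.3085
Σfm² = 509921
Σf(m − x̄)² = Σfm² − (Σfm)²/n = 509921 − 9911²/201 = 21224.8756
Population variance = 21224.8756 / 201 = 105.5964
Standard deviation = √105.5964 = 10.2760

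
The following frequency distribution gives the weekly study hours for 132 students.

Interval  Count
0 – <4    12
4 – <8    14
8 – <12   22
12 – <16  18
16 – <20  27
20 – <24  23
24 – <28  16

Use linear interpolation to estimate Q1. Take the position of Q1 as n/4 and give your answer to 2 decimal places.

9.27

Cumulative frequencies: 12, 26, 48, 66, 93, 116, 132
n = 132; position = n/4 = 33.
This falls in the class 8 – <12: L = 8, F = 26, f = 22, h = 4.
Lower quartile ≈ 8 + ((33 − 26) / 22) × 4 = 9.2727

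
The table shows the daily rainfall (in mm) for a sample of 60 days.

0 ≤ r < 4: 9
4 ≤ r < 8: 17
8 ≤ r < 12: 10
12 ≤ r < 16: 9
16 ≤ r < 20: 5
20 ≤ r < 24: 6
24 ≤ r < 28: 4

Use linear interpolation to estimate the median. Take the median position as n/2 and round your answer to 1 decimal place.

Cumulative frequencies: 9, 26, 36, 45, 50, 56, 60
n = 60; position = n/2 = 30.
This falls in the class 8 ≤ r < 12: L = 8, F = 26, f = 10, h = 4.
Median ≈ 8 + ((30 − 26) / 10) × 4 = 9.6000

9.6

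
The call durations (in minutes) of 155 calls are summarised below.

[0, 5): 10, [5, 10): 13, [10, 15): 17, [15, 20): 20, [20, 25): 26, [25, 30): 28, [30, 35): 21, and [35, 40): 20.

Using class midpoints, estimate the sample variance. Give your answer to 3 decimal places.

106.646

Midpoints: 2.5, 7.5, 12.5, 17.5, 22.5, 27.5, 32.5, 37.5
n = 155, Σfm = 3472.5, mean = 22.4032
Σfm² = 94218.75
Σf(m − x̄)² = Σfm² − (Σfm)²/n = 94218.75 − 3472.5²/155 = 16423.5484
Sample variance = 16423.5484 / 154 = 106.6464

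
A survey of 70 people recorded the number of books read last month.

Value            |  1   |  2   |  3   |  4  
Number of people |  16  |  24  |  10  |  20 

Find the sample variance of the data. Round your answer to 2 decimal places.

1.30

Values: 1, 2, 3, 4
n = 70, Σfx = 174, mean = 2.4857
Σfx² = 522
Σf(x − x̄)² = Σfx² − (Σfx)²/n = 522 − 174²/70 = 89.4857
Sample variance = 89.4857 / 69 = 1.2969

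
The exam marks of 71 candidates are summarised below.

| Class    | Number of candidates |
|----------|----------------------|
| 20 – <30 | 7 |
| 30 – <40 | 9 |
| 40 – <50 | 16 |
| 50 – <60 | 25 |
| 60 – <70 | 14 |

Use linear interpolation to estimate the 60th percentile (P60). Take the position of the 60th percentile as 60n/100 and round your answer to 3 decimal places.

54.240

Cumulative frequencies: 7, 16, 32, 57, 71
n = 71; position = 60n/100 = 42.6.
This falls in the class 50 – <60: L = 50, F = 32, f = 25, h = 10.
60th percentile ≈ 50 + ((42.6 − 32) / 25) × 10 = 54.2400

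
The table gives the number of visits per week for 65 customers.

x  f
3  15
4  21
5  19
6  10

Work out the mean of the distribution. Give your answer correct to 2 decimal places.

Values: 3, 4, 5, 6
Σfx = 15×3 + 21×4 + 19×5 + 10×6 = 284
n = Σf = 65
Mean = 284 / 65 = 4.3692

4.37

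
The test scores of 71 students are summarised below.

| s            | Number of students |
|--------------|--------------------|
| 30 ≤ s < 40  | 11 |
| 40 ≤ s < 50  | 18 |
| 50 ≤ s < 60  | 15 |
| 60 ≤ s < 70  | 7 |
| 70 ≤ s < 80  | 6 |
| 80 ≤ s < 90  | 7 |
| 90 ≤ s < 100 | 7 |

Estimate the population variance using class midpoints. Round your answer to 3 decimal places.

361.912

Midpoints: 35, 45, 55, 65, 75, 85, 95
n = 71, Σfm = 4185, mean = 58.9437
Σfm² = 272375
Σf(m − x̄)² = Σfm² − (Σfm)²/n = 272375 − 4185²/71 = 25695.7746
Population variance = 25695.7746 / 71 = 361.9123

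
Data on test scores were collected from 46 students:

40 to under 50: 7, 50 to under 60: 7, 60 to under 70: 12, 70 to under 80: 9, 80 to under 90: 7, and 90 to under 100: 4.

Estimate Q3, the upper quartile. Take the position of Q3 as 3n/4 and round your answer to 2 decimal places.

79.44

Cumulative frequencies: 7, 14, 26, 35, 42, 46
n = 46; position = 3n/4 = 34.5.
This falls in the class 70 to under 80: L = 70, F = 26, f = 9, h = 10.
Upper quartile ≈ 70 + ((34.5 − 26) / 9) × 10 = 79.4444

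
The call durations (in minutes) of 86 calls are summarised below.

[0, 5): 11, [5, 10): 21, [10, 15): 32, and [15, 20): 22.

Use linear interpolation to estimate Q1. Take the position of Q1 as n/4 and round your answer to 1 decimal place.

Cumulative frequencies: 11, 32, 64, 86
n = 86; position = n/4 = 21.5.
This falls in the class [5, 10): L = 5, F = 11, f = 21, h = 5.
Lower quartile ≈ 5 + ((21.5 − 11) / 21) × 5 = 7.5000

7.5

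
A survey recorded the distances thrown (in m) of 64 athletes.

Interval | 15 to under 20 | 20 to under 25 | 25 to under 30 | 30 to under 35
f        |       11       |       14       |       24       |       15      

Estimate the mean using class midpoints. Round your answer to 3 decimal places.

25.859

Midpoints: 17.5, 22.5, 27.5, 32.5
Σfm = 11×17.5 + 14×22.5 + 24×27.5 + 15×32.5 = 1655
n = Σf = 64
Mean = 1655 / 64 = 25.8594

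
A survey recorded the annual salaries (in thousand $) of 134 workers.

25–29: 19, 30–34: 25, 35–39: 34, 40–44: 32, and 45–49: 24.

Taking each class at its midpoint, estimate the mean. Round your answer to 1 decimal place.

37.6

Midpoints: 27, 32, 37, 42, 47
Σfm = 19×27 + 25×32 + 34×37 + 32×42 + 24×47 = 5043
n = Σf = 134
Mean = 5043 / 134 = 37.6343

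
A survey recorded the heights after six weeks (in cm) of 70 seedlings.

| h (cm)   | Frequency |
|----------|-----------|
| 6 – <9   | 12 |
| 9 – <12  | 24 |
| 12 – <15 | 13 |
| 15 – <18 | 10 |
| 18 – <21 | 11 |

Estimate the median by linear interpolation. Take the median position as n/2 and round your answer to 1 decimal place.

11.9

Cumulative frequencies: 12, 36, 49, 59, 70
n = 70; position = n/2 = 35.
This falls in the class 9 – <12: L = 9, F = 12, f = 24, h = 3.
Median ≈ 9 + ((35 − 12) / 24) × 3 = 11.8750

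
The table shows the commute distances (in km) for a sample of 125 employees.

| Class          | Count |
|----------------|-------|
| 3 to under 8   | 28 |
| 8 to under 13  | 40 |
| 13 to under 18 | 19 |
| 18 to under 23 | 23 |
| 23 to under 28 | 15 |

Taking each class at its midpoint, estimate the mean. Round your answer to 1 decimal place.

13.8

Midpoints: 5.5, 10.5, 15.5, 20.5, 25.5
Σfm = 28×5.5 + 40×10.5 + 19×15.5 + 23×20.5 + 15×25.5 = 1722.5
n = Σf = 125
Mean = 1722.5 / 125 = 13.7800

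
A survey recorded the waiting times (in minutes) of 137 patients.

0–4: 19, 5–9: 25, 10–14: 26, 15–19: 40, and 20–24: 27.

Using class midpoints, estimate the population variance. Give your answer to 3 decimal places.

Midpoints: 2, 7, 12, 17, 22
n = 137, Σfm = 1799, mean = 13.1314
Σfm² = 29673
Σf(m − x̄)² = Σfm² − (Σfm)²/n = 29673 − 1799²/137 = 6049.6350
Population variance = 6049.6350 / 137 = 44.1579

44.158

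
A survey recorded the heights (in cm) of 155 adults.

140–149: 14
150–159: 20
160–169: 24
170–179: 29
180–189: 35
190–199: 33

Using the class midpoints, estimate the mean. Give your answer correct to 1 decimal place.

174.2

Midpoints: 144.5, 154.5, 164.5, 174.5, 184.5, 194.5
Σfm = 14×144.5 + 20×154.5 + 24×164.5 + 29×174.5 + 35×184.5 + 33×194.5 = 26997.5
n = Σf = 155
Mean = 26997.5 / 155 = 174.1774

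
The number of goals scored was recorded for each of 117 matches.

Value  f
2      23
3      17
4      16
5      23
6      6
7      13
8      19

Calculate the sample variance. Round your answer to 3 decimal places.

Values: 2, 3, 4, 5, 6, 7, 8
n = 117, Σfx = 555, mean = 4.7436
Σfx² = 3145
Σf(x − x̄)² = Σfx² − (Σfx)²/n = 3145 − 555²/117 = 512.3077
Sample variance = 512.3077 / 116 = 4.4164

4.416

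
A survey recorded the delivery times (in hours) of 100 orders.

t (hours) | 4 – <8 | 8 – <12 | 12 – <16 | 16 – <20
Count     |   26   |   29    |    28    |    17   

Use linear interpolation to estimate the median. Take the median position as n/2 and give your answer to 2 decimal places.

11.31

Cumulative frequencies: 26, 55, 83, 100
n = 100; position = n/2 = 50.
This falls in the class 8 – <12: L = 8, F = 26, f = 29, h = 4.
Median ≈ 8 + ((50 − 26) / 29) × 4 = 11.3103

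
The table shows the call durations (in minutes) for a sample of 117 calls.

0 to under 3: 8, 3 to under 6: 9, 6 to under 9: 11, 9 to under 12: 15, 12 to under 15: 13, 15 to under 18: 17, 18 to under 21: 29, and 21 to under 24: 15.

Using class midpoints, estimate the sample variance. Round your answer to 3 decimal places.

41.204

Midpoints: 1.5, 4.5, 7.5, 10.5, 13.5, 16.5, 19.5, 22.5
n = 117, Σfm = 1651.5, mean = 14.1154
Σfm² = 28091.25
Σf(m − x̄)² = Σfm² − (Σfm)²/n = 28091.25 − 1651.5²/117 = 4779.6923
Sample variance = 4779.6923 / 116 = 41.2042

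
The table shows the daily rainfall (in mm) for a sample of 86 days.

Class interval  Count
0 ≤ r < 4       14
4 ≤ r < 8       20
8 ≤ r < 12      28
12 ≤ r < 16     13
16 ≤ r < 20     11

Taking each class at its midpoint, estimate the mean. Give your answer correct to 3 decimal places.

9.395

Midpoints: 2, 6, 10, 14, 18
Σfm = 14×2 + 20×6 + 28×10 + 13×14 + 11×18 = 808
n = Σf = 86
Mean = 808 / 86 = 9.3953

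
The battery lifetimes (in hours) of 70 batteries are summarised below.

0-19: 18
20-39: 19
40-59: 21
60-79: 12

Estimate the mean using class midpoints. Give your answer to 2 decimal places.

37.21

Midpoints: 9.5, 29.5, 49.5, 69.5
Σfm = 18×9.5 + 19×29.5 + 21×49.5 + 12×69.5 = 2605
n = Σf = 70
Mean = 2605 / 70 = 37.2143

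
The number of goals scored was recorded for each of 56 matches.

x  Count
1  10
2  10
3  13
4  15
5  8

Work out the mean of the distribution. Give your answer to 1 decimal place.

Values: 1, 2, 3, 4, 5
Σfx = 10×1 + 10×2 + 13×3 + 15×4 + 8×5 = 169
n = Σf = 56
Mean = 169 / 56 = 3.0179

3.0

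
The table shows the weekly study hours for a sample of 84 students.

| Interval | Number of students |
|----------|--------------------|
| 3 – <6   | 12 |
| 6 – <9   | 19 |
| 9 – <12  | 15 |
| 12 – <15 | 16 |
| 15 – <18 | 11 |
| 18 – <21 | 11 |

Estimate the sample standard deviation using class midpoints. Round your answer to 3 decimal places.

4.847

Midpoints: 4.5, 7.5, 10.5, 13.5, 16.5, 19.5
n = 84, Σfm = 966, mean = 11.5000
Σfm² = 13059
Σf(m − x̄)² = Σfm² − (Σfm)²/n = 13059 − 966²/84 = 1950.0000
Sample variance = 1950.0000 / 83 = 23.4940
Standard deviation = √23.4940 = 4.8471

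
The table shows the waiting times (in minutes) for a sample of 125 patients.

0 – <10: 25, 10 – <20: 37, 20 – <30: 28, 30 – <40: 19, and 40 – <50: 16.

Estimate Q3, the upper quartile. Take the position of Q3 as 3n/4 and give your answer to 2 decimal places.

Cumulative frequencies: 25, 62, 90, 109, 125
n = 125; position = 3n/4 = 93.75.
This falls in the class 30 – <40: L = 30, F = 90, f = 19, h = 10.
Upper quartile ≈ 30 + ((93.75 − 90) / 19) × 10 = 31.9737

31.97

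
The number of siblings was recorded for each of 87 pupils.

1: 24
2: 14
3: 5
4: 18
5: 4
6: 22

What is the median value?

Cumulative frequencies: 24, 38, 43, 61, 65, 87
n = 87, so the median is the value in position (n+1)/2 = 44.
Position 44 falls at value 4.

4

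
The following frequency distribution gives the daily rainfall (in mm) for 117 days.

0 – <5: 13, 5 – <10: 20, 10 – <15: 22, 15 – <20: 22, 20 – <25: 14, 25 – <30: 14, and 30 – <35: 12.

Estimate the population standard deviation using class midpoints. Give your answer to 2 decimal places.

9.16

Midpoints: 2.5, 7.5, 12.5, 17.5, 22.5, 27.5, 32.5
n = 117, Σfm = 1932.5, mean = 16.5171
Σfm² = 41731.25
Σf(m − x̄)² = Σfm² − (Σfm)²/n = 41731.25 − 1932.5²/117 = 9811.9658
Population variance = 9811.9658 / 117 = 83.8630
Standard deviation = √83.8630 = 9.1577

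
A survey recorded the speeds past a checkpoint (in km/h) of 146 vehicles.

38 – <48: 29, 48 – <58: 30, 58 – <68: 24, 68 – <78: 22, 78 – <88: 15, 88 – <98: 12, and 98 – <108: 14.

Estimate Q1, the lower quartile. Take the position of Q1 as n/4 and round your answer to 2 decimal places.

50.50

Cumulative frequencies: 29, 59, 83, 105, 120, 132, 146
n = 146; position = n/4 = 36.5.
This falls in the class 48 – <58: L = 48, F = 29, f = 30, h = 10.
Lower quartile ≈ 48 + ((36.5 − 29) / 30) × 10 = 50.5000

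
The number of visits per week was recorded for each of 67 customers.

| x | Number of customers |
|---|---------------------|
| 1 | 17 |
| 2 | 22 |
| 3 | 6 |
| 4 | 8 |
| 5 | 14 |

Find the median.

Cumulative frequencies: 17, 39, 45, 53, 67
n = 67, so the median is the value in position (n+1)/2 = 34.
Position 34 falls at value 2.

2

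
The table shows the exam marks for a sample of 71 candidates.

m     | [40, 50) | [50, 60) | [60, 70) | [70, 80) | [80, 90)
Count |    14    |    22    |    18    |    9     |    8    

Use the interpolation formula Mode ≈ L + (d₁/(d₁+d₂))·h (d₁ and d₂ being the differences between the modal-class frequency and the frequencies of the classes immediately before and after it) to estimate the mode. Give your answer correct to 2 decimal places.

56.67

Modal class: [50, 60) (highest frequency 22).
d₁ = 22 − 14 = 8, d₂ = 22 − 18 = 4
Mode ≈ 50 + (8/(8+4)) × 10 = 50 + 6.6667 = 56.6667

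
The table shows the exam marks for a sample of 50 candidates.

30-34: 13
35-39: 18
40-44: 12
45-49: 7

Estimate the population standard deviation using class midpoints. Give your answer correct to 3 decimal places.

4.981

Midpoints: 32, 37, 42, 47
n = 50, Σfm = 1915, mean = 38.3000
Σfm² = 74585
Σf(m − x̄)² = Σfm² − (Σfm)²/n = 74585 − 1915²/50 = 1240.5000
Population variance = 1240.5000 / 50 = 24.8100
Standard deviation = √24.8100 = 4.9810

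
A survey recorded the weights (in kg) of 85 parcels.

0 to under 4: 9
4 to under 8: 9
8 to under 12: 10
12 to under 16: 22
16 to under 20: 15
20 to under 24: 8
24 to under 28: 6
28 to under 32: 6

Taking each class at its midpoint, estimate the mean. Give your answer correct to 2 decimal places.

14.85

Midpoints: 2, 6, 10, 14, 18, 22, 26, 30
Σfm = 9×2 + 9×6 + 10×10 + 22×14 + 15×18 + 8×22 + 6×26 + 6×30 = 1262
n = Σf = 85
Mean = 1262 / 85 = 14.8471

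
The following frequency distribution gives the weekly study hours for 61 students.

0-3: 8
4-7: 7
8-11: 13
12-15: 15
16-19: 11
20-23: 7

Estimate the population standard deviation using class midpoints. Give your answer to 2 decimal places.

Midpoints: 1.5, 5.5, 9.5, 13.5, 17.5, 21.5
n = 61, Σfm = 719.5, mean = 11.7951
Σfm² = 10741.25
Σf(m − x̄)² = Σfm² − (Σfm)²/n = 10741.25 − 719.5²/61 = 2254.6885
Population variance = 2254.6885 / 61 = 36.9621
Standard deviation = √36.9621 = 6.0796

6.08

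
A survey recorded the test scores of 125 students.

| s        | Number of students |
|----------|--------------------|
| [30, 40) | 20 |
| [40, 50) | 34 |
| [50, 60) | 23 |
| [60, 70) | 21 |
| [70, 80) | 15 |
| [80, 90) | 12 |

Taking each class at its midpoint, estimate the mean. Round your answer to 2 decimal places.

56.04

Midpoints: 35, 45, 55, 65, 75, 85
Σfm = 20×35 + 34×45 + 23×55 + 21×65 + 15×75 + 12×85 = 7005
n = Σf = 125
Mean = 7005 / 125 = 56.0400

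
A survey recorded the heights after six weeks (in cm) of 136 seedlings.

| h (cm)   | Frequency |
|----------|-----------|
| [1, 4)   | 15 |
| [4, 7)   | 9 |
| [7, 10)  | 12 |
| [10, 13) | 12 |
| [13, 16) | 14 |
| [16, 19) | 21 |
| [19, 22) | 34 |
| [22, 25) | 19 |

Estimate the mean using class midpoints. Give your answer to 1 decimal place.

Midpoints: 2.5, 5.5, 8.5, 11.5, 14.5, 17.5, 20.5, 23.5
Σfm = 15×2.5 + 9×5.5 + 12×8.5 + 12×11.5 + 14×14.5 + 21×17.5 + 34×20.5 + 19×23.5 = 2041
n = Σf = 136
Mean = 2041 / 136 = 15.0074

15.0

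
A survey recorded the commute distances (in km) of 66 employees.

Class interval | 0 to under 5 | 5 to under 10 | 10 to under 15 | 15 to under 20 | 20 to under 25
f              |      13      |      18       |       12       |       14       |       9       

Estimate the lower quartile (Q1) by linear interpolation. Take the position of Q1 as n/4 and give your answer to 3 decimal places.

5.972

Cumulative frequencies: 13, 31, 43, 57, 66
n = 66; position = n/4 = 16.5.
This falls in the class 5 to under 10: L = 5, F = 13, f = 18, h = 5.
Lower quartile ≈ 5 + ((16.5 − 13) / 18) × 5 = 5.9722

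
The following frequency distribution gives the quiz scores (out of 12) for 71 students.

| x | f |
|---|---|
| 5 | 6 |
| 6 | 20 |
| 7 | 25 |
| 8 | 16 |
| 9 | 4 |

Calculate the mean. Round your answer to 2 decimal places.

Values: 5, 6, 7, 8, 9
Σfx = 6×5 + 20×6 + 25×7 + 16×8 + 4×9 = 489
n = Σf = 71
Mean = 489 / 71 = 6.8873

6.89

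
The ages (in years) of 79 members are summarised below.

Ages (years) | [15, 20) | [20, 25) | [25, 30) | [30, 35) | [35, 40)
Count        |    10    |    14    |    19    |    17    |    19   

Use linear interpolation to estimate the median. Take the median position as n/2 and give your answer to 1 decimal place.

Cumulative frequencies: 10, 24, 43, 60, 79
n = 79; position = n/2 = 39.5.
This falls in the class [25, 30): L = 25, F = 24, f = 19, h = 5.
Median ≈ 25 + ((39.5 − 24) / 19) × 5 = 29.0789

29.1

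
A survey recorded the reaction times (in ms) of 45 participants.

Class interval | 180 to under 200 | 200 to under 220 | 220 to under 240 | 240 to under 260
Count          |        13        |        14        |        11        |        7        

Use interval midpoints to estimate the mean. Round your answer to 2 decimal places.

Midpoints: 190, 210, 230, 250
Σfm = 13×190 + 14×210 + 11×230 + 7×250 = 9690
n = Σf = 45
Mean = 9690 / 45 = 215.3333

215.33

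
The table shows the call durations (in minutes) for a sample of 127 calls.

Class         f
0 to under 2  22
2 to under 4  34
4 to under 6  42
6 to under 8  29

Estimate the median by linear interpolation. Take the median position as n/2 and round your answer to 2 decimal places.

4.36

Cumulative frequencies: 22, 56, 98, 127
n = 127; position = n/2 = 63.5.
This falls in the class 4 to under 6: L = 4, F = 56, f = 42, h = 2.
Median ≈ 4 + ((63.5 − 56) / 42) × 2 = 4.3571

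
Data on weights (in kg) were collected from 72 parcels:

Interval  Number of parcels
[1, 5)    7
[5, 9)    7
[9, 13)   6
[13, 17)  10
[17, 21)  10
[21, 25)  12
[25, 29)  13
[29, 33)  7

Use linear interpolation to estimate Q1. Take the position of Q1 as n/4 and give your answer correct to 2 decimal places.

11.67

Cumulative frequencies: 7, 14, 20, 30, 40, 52, 65, 72
n = 72; position = n/4 = 18.
This falls in the class [9, 13): L = 9, F = 14, f = 6, h = 4.
Lower quartile ≈ 9 + ((18 − 14) / 6) × 4 = 11.6667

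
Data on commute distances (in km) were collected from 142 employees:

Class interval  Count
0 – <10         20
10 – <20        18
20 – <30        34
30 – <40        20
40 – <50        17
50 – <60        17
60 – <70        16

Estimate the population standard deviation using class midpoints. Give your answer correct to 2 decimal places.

Midpoints: 5, 15, 25, 35, 45, 55, 65
n = 142, Σfm = 4660, mean = 32.8169
Σfm² = 203750
Σf(m − x̄)² = Σfm² − (Σfm)²/n = 203750 − 4660²/142 = 50823.2394
Population variance = 50823.2394 / 142 = 357.9101
Standard deviation = √357.9101 = 18.9185

18.92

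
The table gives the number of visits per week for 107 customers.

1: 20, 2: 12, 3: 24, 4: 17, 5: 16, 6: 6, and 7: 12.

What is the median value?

3

Cumulative frequencies: 20, 32, 56, 73, 89, 95, 107
n = 107, so the median is the value in position (n+1)/2 = 54.
Position 54 falls at value 3.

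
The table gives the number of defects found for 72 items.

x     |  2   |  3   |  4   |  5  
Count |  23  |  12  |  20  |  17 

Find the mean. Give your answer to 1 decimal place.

3.4

Values: 2, 3, 4, 5
Σfx = 23×2 + 12×3 + 20×4 + 17×5 = 247
n = Σf = 72
Mean = 247 / 72 = 3.4306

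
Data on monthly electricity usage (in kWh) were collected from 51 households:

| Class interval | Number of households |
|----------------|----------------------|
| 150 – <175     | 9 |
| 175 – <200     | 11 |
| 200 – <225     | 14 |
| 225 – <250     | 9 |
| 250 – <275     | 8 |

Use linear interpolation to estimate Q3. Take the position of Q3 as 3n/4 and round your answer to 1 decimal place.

Cumulative frequencies: 9, 20, 34, 43, 51
n = 51; position = 3n/4 = 38.25.
This falls in the class 225 – <250: L = 225, F = 34, f = 9, h = 25.
Upper quartile ≈ 225 + ((38.25 − 34) / 9) × 25 = 236.8056

236.8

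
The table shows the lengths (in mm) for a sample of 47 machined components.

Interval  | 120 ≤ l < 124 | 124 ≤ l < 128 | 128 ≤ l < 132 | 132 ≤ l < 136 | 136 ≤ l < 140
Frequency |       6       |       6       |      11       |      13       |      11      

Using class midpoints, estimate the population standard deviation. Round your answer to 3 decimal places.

5.246

Midpoints: 122, 126, 130, 134, 138
n = 47, Σfm = 6178, mean = 131.4468
Σfm² = 813372
Σf(m − x̄)² = Σfm² − (Σfm)²/n = 813372 − 6178²/47 = 1293.6170
Population variance = 1293.6170 / 47 = 27.5238
Standard deviation = √27.5238 = 5.2463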